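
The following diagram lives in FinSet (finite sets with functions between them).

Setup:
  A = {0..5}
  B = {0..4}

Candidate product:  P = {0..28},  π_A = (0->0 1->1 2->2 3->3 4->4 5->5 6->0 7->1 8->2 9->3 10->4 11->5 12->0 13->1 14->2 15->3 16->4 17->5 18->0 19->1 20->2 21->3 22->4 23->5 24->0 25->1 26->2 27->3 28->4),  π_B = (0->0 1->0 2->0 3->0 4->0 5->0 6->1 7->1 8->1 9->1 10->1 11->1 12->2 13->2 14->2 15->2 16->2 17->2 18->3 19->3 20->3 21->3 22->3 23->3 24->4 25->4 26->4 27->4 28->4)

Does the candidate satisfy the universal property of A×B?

Answer: NOT A VALID PRODUCT — |P|=29 ≠ |A|·|B|=30

Work:
|A|·|B| = 6·5 = 30;  |P| = 29
  → cardinalities differ; no bijection possible.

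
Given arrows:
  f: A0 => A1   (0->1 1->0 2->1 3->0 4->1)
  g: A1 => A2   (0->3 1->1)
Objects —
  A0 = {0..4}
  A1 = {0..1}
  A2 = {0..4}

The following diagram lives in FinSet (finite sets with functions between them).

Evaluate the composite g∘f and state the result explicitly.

Answer: (0->1 1->3 2->1 3->3 4->1)

Derivation:
  0 f=>1 g=>1
  1 f=>0 g=>3
  2 f=>1 g=>1
  3 f=>0 g=>3
  4 f=>1 g=>1
composite: (0->1 1->3 2->1 3->3 4->1)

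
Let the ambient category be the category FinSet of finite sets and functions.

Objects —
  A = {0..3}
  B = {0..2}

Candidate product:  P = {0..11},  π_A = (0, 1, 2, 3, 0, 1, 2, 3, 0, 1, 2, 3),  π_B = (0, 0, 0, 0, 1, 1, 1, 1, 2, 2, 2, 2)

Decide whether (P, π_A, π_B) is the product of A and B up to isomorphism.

|A|·|B| = 4·3 = 12;  |P| = 12
Check the pairing map k ↦ (π_A(k), π_B(k)):
  0 -> (0,0)
  1 -> (1,0)
  2 -> (2,0)
  3 -> (3,0)
  4 -> (0,1)
  5 -> (1,1)
  6 -> (2,1)
  7 -> (3,1)
  8 -> (0,2)
  9 -> (1,2)
  10 -> (2,2)
  11 -> (3,2)
distinct pairs in image: 12 / 12 needed
  → bijection onto A×B; projections well-typed.

Answer: VALID PRODUCT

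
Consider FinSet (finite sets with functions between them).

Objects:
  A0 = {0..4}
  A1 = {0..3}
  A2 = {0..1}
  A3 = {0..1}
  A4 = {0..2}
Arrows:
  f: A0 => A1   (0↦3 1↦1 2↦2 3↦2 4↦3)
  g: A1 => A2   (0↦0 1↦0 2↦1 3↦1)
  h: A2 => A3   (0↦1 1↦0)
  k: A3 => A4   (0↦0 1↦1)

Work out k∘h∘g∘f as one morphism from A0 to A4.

Answer: (0↦0 1↦1 2↦0 3↦0 4↦0)

Trace:
  0 f=>3 g=>1 h=>0 k=>0
  1 f=>1 g=>0 h=>1 k=>1
  2 f=>2 g=>1 h=>0 k=>0
  3 f=>2 g=>1 h=>0 k=>0
  4 f=>3 g=>1 h=>0 k=>0
result: (0↦0 1↦1 2↦0 3↦0 4↦0)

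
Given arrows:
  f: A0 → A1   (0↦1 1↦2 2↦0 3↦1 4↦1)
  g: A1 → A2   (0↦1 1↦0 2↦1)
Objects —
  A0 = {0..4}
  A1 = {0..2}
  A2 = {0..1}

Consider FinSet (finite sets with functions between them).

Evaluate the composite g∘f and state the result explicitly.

Answer: (0↦0 1↦1 2↦1 3↦0 4↦0)

Work:
  0 f→1 g→0
  1 f→2 g→1
  2 f→0 g→1
  3 f→1 g→0
  4 f→1 g→0
result: (0↦0 1↦1 2↦1 3↦0 4↦0)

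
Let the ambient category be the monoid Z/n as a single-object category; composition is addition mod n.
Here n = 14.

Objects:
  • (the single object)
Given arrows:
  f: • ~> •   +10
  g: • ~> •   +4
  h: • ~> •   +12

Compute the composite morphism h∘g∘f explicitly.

  0 +10≡10 +4≡0 +12≡12  (mod 14)
result: +12

Answer: +12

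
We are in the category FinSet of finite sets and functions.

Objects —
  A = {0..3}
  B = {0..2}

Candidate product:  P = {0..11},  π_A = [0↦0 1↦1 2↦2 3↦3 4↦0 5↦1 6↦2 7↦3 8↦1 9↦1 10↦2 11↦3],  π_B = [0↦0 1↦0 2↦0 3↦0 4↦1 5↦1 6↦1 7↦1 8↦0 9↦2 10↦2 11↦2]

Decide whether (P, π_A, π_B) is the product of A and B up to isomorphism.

Answer: NOT A VALID PRODUCT — duplicate pair at indices 1,8

Work:
|A|·|B| = 4·3 = 12;  |P| = 12
Check the pairing map k ↦ (π_A(k), π_B(k)):
  0 ↦ (0,0)
  1 ↦ (1,0)
  2 ↦ (2,0)
  3 ↦ (3,0)
  4 ↦ (0,1)
  5 ↦ (1,1)
  6 ↦ (2,1)
  7 ↦ (3,1)
  8 ↦ (1,0)  ✗ repeats pair of k=1
  9 ↦ (1,2)
  10 ↦ (2,2)
  11 ↦ (3,2)
distinct pairs in image: 11 / 12 needed
  → (1,0) hit at k=1 and k=8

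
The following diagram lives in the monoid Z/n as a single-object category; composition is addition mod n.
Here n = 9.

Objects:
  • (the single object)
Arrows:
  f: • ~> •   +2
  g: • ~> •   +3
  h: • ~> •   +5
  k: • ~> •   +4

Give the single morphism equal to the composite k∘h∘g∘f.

Answer: +5

Trace:
  0 +2≡2 +3≡5 +5≡1 +4≡5  (mod 9)
⟦path⟧: +5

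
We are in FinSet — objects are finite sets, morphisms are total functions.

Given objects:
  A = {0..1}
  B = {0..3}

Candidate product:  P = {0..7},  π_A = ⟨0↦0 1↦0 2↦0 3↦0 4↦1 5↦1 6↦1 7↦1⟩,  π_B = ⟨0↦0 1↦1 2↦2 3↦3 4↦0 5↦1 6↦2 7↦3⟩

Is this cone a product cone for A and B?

|A|·|B| = 2·4 = 8;  |P| = 8
Check the pairing map k ↦ (π_A(k), π_B(k)):
  0 ↦ (0,0)
  1 ↦ (0,1)
  2 ↦ (0,2)
  3 ↦ (0,3)
  4 ↦ (1,0)
  5 ↦ (1,1)
  6 ↦ (1,2)
  7 ↦ (1,3)
distinct pairs in image: 8 / 8 needed
  → bijection onto A×B; projections well-typed.

Answer: VALID PRODUCT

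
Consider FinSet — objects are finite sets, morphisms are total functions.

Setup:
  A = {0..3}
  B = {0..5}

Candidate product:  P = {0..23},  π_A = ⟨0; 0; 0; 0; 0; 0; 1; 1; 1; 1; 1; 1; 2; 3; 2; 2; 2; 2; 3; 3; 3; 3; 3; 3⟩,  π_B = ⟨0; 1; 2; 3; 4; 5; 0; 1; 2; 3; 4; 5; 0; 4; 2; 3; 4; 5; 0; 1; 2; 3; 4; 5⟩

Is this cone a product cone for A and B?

Answer: NOT A VALID PRODUCT — duplicate pair at indices 22,13

Derivation:
|A|·|B| = 4·6 = 24;  |P| = 24
Check the pairing map k ↦ (π_A(k), π_B(k)):
  0 : (0,0)
  1 : (0,1)
  2 : (0,2)
  3 : (0,3)
  4 : (0,4)
  5 : (0,5)
  6 : (1,0)
  7 : (1,1)
  8 : (1,2)
  9 : (1,3)
  10 : (1,4)
  11 : (1,5)
  12 : (2,0)
  13 : (3,4)
  14 : (2,2)
  15 : (2,3)
  16 : (2,4)
  17 : (2,5)
  18 : (3,0)
  19 : (3,1)
  20 : (3,2)
  21 : (3,3)
  22 : (3,4)  ✗ repeats pair of k=13
  23 : (3,5)
distinct pairs in image: 23 / 24 needed
  → (3,4) hit at k=13 and k=22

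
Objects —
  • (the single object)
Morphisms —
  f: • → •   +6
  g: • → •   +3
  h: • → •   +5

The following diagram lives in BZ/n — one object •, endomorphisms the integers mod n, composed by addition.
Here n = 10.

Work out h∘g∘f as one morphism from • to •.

  0 +6≡6 +3≡9 +5≡4  (mod 10)
⟦path⟧: +4

Answer: +4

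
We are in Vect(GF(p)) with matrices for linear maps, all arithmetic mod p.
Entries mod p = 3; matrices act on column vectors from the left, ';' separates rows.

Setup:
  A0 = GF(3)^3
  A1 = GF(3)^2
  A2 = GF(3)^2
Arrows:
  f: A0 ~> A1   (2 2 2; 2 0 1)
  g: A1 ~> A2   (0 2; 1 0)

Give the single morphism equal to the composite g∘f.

  e0=(1,0,0) f~>(2,2) g~>(1,2)
  e1=(0,1,0) f~>(2,0) g~>(0,2)
  e2=(0,0,1) f~>(2,1) g~>(2,2)
composite: (1 0 2; 2 2 2)

Answer: (1 0 2; 2 2 2)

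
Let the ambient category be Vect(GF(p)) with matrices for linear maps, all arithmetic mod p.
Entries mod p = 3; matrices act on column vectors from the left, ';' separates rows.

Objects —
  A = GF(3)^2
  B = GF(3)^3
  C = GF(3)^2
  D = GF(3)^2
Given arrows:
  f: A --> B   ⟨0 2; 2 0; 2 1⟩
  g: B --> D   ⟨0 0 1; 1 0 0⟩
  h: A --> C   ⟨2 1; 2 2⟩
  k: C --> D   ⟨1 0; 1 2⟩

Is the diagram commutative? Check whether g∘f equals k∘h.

1) trace f;g:
  e0=(1,0) f-->(0,2,2) g-->(2,0)
  e1=(0,1) f-->(2,0,1) g-->(1,2)
  ⟦path⟧₁ = ⟨2 1; 0 2⟩
2) trace h;k:
  e0=(1,0) h-->(2,2) k-->(2,0)
  e1=(0,1) h-->(1,2) k-->(1,2)
  ⟦path⟧₂ = ⟨2 1; 0 2⟩
Equal? equal; square commutes

Answer: COMMUTES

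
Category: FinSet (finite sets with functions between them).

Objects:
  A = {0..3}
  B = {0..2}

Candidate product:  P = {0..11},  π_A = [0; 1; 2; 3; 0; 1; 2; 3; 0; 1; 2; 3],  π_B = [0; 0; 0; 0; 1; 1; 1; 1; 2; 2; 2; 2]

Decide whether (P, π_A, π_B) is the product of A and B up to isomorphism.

Answer: VALID PRODUCT

Work:
|A|·|B| = 4·3 = 12;  |P| = 12
Check the pairing map k ↦ (π_A(k), π_B(k)):
  0 -> (0,0)
  1 -> (1,0)
  2 -> (2,0)
  3 -> (3,0)
  4 -> (0,1)
  5 -> (1,1)
  6 -> (2,1)
  7 -> (3,1)
  8 -> (0,2)
  9 -> (1,2)
  10 -> (2,2)
  11 -> (3,2)
distinct pairs in image: 12 / 12 needed
  → bijection onto A×B; projections well-typed.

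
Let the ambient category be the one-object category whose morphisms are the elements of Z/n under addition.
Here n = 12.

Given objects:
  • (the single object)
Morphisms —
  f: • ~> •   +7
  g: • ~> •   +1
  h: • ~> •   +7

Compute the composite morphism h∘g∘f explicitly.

Answer: +3

Work:
  0 +7≡7 +1≡8 +7≡3  (mod 12)
⟦path⟧: +3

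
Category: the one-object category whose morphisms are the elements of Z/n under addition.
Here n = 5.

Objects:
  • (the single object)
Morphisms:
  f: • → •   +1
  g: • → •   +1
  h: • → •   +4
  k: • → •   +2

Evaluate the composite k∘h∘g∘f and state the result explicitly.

  0 +1≡1 +1≡2 +4≡1 +2≡3  (mod 5)
composite: +3

Answer: +3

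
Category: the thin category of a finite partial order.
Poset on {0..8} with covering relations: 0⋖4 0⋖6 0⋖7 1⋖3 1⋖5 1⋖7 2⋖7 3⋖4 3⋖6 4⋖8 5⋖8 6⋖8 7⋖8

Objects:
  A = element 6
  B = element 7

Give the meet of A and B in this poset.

Lower bounds of A=6 and B=7: {0,1}
  maximal lower bounds 0 and 1 are incomparable: neither 0⊑1 nor 1⊑0
→ no greatest lower bound exists

Answer: NO MEET EXISTS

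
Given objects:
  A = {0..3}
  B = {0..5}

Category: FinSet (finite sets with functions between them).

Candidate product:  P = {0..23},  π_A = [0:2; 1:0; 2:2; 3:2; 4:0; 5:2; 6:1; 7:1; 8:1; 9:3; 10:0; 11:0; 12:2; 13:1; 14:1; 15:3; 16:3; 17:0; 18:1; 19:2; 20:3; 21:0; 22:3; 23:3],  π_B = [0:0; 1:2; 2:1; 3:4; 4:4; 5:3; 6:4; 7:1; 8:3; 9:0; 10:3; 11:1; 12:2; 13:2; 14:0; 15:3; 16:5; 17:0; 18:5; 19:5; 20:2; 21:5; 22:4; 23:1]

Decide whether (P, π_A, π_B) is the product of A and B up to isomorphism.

Answer: VALID PRODUCT

Trace:
|A|·|B| = 4·6 = 24;  |P| = 24
Check the pairing map k ↦ (π_A(k), π_B(k)):
  0 : (2,0)
  1 : (0,2)
  2 : (2,1)
  3 : (2,4)
  4 : (0,4)
  5 : (2,3)
  6 : (1,4)
  7 : (1,1)
  8 : (1,3)
  9 : (3,0)
  10 : (0,3)
  11 : (0,1)
  12 : (2,2)
  13 : (1,2)
  14 : (1,0)
  15 : (3,3)
  16 : (3,5)
  17 : (0,0)
  18 : (1,5)
  19 : (2,5)
  20 : (3,2)
  21 : (0,5)
  22 : (3,4)
  23 : (3,1)
distinct pairs in image: 24 / 24 needed
  → bijection onto A×B; projections well-typed.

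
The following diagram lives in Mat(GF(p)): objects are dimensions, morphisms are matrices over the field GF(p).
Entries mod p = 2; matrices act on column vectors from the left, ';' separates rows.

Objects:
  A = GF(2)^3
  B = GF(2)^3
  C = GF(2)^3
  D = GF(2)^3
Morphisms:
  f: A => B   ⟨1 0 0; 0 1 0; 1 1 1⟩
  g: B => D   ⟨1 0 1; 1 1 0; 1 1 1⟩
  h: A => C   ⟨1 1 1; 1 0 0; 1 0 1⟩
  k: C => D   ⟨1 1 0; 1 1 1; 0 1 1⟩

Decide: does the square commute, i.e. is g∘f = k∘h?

Answer: COMMUTES

Trace:
1) trace f;g:
  e0=(1,0,0) f=>(1,0,1) g=>(0,1,0)
  e1=(0,1,0) f=>(0,1,1) g=>(1,1,0)
  e2=(0,0,1) f=>(0,0,1) g=>(1,0,1)
  ⟦path⟧₁ = ⟨0 1 1; 1 1 0; 0 0 1⟩
2) trace h;k:
  e0=(1,0,0) h=>(1,1,1) k=>(0,1,0)
  e1=(0,1,0) h=>(1,0,0) k=>(1,1,0)
  e2=(0,0,1) h=>(1,0,1) k=>(1,0,1)
  ⟦path⟧₂ = ⟨0 1 1; 1 1 0; 0 0 1⟩
Equal? YES — commutes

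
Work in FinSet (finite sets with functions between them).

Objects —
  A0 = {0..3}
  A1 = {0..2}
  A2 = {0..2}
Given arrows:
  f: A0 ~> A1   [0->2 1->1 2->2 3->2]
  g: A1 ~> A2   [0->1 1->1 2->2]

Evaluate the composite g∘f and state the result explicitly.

Answer: [0->2 1->1 2->2 3->2]

Trace:
  0 f~>2 g~>2
  1 f~>1 g~>1
  2 f~>2 g~>2
  3 f~>2 g~>2
⟦path⟧: [0->2 1->1 2->2 3->2]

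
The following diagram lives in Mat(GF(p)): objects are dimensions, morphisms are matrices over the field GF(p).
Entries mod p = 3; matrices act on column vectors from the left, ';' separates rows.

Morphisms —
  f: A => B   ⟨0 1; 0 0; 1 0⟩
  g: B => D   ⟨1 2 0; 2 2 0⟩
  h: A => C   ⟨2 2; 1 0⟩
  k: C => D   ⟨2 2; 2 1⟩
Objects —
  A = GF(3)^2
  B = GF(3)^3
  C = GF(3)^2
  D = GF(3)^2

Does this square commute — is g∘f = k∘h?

Answer: DOES NOT COMMUTE

Trace:
1) trace f;g:
  e0=[1,0] f=>[0,0,1] g=>[0,0]
  e1=[0,1] f=>[1,0,0] g=>[1,2]
  ⟦path⟧₁ = ⟨0 1; 0 2⟩
2) trace h;k:
  e0=[1,0] h=>[2,1] k=>[0,2]
  e1=[0,1] h=>[2,0] k=>[1,1]
  ⟦path⟧₂ = ⟨0 1; 2 1⟩
Equal? NO — does not commute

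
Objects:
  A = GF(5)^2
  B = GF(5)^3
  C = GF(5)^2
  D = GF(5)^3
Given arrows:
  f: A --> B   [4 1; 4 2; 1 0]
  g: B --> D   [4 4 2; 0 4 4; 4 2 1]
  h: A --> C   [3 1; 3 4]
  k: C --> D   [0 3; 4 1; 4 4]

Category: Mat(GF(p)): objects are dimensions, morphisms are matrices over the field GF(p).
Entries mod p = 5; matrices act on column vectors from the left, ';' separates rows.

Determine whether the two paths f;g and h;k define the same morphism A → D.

Answer: DOES NOT COMMUTE

Trace:
1) trace f;g:
  e0=(1,0) f-->(4,4,1) g-->(4,0,0)
  e1=(0,1) f-->(1,2,0) g-->(2,3,3)
  ⟦path⟧₁ = [4 2; 0 3; 0 3]
2) trace h;k:
  e0=(1,0) h-->(3,3) k-->(4,0,4)
  e1=(0,1) h-->(1,4) k-->(2,3,0)
  ⟦path⟧₂ = [4 2; 0 3; 4 0]
Equal? NO — does not commute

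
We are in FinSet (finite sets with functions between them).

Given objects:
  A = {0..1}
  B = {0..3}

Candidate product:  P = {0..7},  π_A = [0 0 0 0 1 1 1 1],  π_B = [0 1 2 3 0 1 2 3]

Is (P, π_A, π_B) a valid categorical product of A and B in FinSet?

|A|·|B| = 2·4 = 8;  |P| = 8
Check the pairing map k ↦ (π_A(k), π_B(k)):
  0 -> (0,0)
  1 -> (0,1)
  2 -> (0,2)
  3 -> (0,3)
  4 -> (1,0)
  5 -> (1,1)
  6 -> (1,2)
  7 -> (1,3)
distinct pairs in image: 8 / 8 needed
  → bijection onto A×B; projections well-typed.

Answer: VALID PRODUCT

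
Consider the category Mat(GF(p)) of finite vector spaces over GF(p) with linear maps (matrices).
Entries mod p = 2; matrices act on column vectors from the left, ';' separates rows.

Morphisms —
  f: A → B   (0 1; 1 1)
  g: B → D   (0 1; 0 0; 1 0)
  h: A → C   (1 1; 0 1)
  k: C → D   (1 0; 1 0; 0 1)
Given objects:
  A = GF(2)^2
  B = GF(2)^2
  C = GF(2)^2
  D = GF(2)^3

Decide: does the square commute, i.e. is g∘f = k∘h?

Answer: DOES NOT COMMUTE

Derivation:
1) trace f;g:
  e0=[1,0] f→[0,1] g→[1,0,0]
  e1=[0,1] f→[1,1] g→[1,0,1]
  composite₁ = (1 1; 0 0; 0 1)
2) trace h;k:
  e0=[1,0] h→[1,0] k→[1,1,0]
  e1=[0,1] h→[1,1] k→[1,1,1]
  composite₂ = (1 1; 1 1; 0 1)
Equal? NO — does not commute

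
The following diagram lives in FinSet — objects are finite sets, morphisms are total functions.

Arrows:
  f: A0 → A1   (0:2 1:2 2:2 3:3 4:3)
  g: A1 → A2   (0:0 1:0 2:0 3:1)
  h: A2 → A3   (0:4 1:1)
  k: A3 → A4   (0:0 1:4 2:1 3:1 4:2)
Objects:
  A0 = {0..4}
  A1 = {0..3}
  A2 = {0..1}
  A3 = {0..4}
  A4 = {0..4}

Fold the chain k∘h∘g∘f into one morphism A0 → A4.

  0 f→2 g→0 h→4 k→2
  1 f→2 g→0 h→4 k→2
  2 f→2 g→0 h→4 k→2
  3 f→3 g→1 h→1 k→4
  4 f→3 g→1 h→1 k→4
result: (0:2 1:2 2:2 3:4 4:4)

Answer: (0:2 1:2 2:2 3:4 4:4)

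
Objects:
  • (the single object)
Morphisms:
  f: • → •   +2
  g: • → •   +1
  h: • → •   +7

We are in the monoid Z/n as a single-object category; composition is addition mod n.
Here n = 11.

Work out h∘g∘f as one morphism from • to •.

  0 +2≡2 +1≡3 +7≡10  (mod 11)
result: +10

Answer: +10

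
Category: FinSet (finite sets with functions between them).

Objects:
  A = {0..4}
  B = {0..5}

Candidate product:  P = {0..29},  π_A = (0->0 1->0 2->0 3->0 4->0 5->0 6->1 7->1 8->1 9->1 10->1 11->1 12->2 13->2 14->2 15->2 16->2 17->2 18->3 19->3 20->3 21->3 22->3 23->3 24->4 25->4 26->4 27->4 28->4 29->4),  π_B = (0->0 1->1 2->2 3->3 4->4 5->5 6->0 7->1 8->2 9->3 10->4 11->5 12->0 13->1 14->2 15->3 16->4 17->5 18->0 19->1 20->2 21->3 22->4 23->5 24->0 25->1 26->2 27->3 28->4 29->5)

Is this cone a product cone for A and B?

Answer: VALID PRODUCT

Work:
|A|·|B| = 5·6 = 30;  |P| = 30
Check the pairing map k ↦ (π_A(k), π_B(k)):
  0 -> (0,0)
  1 -> (0,1)
  2 -> (0,2)
  3 -> (0,3)
  4 -> (0,4)
  5 -> (0,5)
  6 -> (1,0)
  7 -> (1,1)
  8 -> (1,2)
  9 -> (1,3)
  10 -> (1,4)
  11 -> (1,5)
  12 -> (2,0)
  13 -> (2,1)
  14 -> (2,2)
  15 -> (2,3)
  16 -> (2,4)
  17 -> (2,5)
  18 -> (3,0)
  19 -> (3,1)
  20 -> (3,2)
  21 -> (3,3)
  22 -> (3,4)
  23 -> (3,5)
  24 -> (4,0)
  25 -> (4,1)
  26 -> (4,2)
  27 -> (4,3)
  28 -> (4,4)
  29 -> (4,5)
distinct pairs in image: 30 / 30 needed
  → bijection onto A×B; projections well-typed.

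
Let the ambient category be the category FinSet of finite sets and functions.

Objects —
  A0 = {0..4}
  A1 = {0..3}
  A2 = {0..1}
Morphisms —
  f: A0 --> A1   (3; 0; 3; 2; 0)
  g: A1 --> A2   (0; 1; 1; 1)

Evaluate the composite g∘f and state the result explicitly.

  0 f-->3 g-->1
  1 f-->0 g-->0
  2 f-->3 g-->1
  3 f-->2 g-->1
  4 f-->0 g-->0
composite: (1; 0; 1; 1; 0)

Answer: (1; 0; 1; 1; 0)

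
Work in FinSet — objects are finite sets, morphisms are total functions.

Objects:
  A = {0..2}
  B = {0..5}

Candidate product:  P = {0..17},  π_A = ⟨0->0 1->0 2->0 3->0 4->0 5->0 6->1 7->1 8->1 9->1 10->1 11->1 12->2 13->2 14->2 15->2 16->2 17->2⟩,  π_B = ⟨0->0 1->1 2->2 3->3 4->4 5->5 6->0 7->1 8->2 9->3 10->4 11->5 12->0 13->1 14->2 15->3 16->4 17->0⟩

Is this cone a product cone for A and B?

Answer: NOT A VALID PRODUCT — duplicate pair at indices 12,17

Work:
|A|·|B| = 3·6 = 18;  |P| = 18
Check the pairing map k ↦ (π_A(k), π_B(k)):
  0 -> (0,0)
  1 -> (0,1)
  2 -> (0,2)
  3 -> (0,3)
  4 -> (0,4)
  5 -> (0,5)
  6 -> (1,0)
  7 -> (1,1)
  8 -> (1,2)
  9 -> (1,3)
  10 -> (1,4)
  11 -> (1,5)
  12 -> (2,0)
  13 -> (2,1)
  14 -> (2,2)
  15 -> (2,3)
  16 -> (2,4)
  17 -> (2,0)  ✗ repeats pair of k=12
distinct pairs in image: 17 / 18 needed
  → (2,0) hit at k=12 and k=17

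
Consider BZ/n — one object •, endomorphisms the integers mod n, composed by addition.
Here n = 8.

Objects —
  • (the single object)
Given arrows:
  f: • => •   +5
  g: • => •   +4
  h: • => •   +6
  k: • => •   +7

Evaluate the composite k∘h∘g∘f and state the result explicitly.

  0 +5≡5 +4≡1 +6≡7 +7≡6  (mod 8)
⟦path⟧: +6

Answer: +6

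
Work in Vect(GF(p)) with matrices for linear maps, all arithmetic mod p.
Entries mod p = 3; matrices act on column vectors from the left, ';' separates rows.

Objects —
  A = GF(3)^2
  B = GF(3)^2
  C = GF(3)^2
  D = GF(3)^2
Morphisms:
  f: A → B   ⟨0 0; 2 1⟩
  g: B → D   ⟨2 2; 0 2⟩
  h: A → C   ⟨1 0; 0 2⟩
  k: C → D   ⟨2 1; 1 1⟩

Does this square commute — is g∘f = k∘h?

1) trace f;g:
  e0=⟨1,0⟩ f→⟨0,2⟩ g→⟨1,1⟩
  e1=⟨0,1⟩ f→⟨0,1⟩ g→⟨2,2⟩
  ⟦path⟧₁ = ⟨1 2; 1 2⟩
2) trace h;k:
  e0=⟨1,0⟩ h→⟨1,0⟩ k→⟨2,1⟩
  e1=⟨0,1⟩ h→⟨0,2⟩ k→⟨2,2⟩
  ⟦path⟧₂ = ⟨2 2; 1 2⟩
Equal? distinct morphisms ✗

Answer: DOES NOT COMMUTE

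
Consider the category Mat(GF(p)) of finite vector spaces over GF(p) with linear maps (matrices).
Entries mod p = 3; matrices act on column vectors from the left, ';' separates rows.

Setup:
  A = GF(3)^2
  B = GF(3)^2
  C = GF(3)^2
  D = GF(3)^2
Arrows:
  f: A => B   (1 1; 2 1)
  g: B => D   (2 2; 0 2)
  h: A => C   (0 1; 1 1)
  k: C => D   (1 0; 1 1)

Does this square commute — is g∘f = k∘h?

Answer: COMMUTES

Derivation:
1) trace f;g:
  e0=[1,0] f=>[1,2] g=>[0,1]
  e1=[0,1] f=>[1,1] g=>[1,2]
  ⟦path⟧₁ = (0 1; 1 2)
2) trace h;k:
  e0=[1,0] h=>[0,1] k=>[0,1]
  e1=[0,1] h=>[1,1] k=>[1,2]
  ⟦path⟧₂ = (0 1; 1 2)
Equal? same morphism ✓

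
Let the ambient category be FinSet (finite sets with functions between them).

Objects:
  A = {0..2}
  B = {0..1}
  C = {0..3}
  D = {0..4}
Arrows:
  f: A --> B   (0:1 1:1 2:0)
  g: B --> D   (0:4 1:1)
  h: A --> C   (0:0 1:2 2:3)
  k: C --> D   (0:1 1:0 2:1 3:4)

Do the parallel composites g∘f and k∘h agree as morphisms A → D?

Answer: COMMUTES

Trace:
1) trace f;g:
  0 f-->1 g-->1
  1 f-->1 g-->1
  2 f-->0 g-->4
  composite₁ = (0:1 1:1 2:4)
2) trace h;k:
  0 h-->0 k-->1
  1 h-->2 k-->1
  2 h-->3 k-->4
  composite₂ = (0:1 1:1 2:4)
Equal? YES — commutes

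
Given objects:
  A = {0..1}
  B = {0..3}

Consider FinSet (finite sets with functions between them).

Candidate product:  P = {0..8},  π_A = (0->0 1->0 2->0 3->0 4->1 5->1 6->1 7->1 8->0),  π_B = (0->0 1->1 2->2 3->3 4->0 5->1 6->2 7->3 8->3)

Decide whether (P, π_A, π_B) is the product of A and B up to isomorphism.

Answer: NOT A VALID PRODUCT — |P|=9 ≠ |A|·|B|=8

Work:
|A|·|B| = 2·4 = 8;  |P| = 9
  → cardinalities differ; no bijection possible.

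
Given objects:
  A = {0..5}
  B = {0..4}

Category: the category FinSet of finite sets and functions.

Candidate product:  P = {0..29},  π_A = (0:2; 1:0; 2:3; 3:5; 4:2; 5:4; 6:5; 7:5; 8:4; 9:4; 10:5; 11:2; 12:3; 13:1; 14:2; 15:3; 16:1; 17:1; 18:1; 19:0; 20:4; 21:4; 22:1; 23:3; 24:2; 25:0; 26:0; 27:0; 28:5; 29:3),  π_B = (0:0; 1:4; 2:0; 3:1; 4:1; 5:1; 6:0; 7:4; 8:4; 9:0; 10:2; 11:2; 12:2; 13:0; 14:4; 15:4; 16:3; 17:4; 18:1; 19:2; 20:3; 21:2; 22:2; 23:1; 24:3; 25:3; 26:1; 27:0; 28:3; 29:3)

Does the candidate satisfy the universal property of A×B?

|A|·|B| = 6·5 = 30;  |P| = 30
Check the pairing map k ↦ (π_A(k), π_B(k)):
  0 : (2,0)
  1 : (0,4)
  2 : (3,0)
  3 : (5,1)
  4 : (2,1)
  5 : (4,1)
  6 : (5,0)
  7 : (5,4)
  8 : (4,4)
  9 : (4,0)
  10 : (5,2)
  11 : (2,2)
  12 : (3,2)
  13 : (1,0)
  14 : (2,4)
  15 : (3,4)
  16 : (1,3)
  17 : (1,4)
  18 : (1,1)
  19 : (0,2)
  20 : (4,3)
  21 : (4,2)
  22 : (1,2)
  23 : (3,1)
  24 : (2,3)
  25 : (0,3)
  26 : (0,1)
  27 : (0,0)
  28 : (5,3)
  29 : (3,3)
distinct pairs in image: 30 / 30 needed
  → bijection onto A×B; projections well-typed.

Answer: VALID PRODUCT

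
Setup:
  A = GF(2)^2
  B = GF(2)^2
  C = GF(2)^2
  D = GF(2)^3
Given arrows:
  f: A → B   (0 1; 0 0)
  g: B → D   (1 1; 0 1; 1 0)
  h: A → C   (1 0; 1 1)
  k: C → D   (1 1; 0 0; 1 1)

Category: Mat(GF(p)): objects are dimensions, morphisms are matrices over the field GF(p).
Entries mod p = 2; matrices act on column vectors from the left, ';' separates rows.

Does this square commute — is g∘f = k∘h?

Answer: COMMUTES

Derivation:
1) trace f;g:
  e0=[1,0] f→[0,0] g→[0,0,0]
  e1=[0,1] f→[1,0] g→[1,0,1]
  ⟦path⟧₁ = (0 1; 0 0; 0 1)
2) trace h;k:
  e0=[1,0] h→[1,1] k→[0,0,0]
  e1=[0,1] h→[0,1] k→[1,0,1]
  ⟦path⟧₂ = (0 1; 0 0; 0 1)
Equal? same morphism ✓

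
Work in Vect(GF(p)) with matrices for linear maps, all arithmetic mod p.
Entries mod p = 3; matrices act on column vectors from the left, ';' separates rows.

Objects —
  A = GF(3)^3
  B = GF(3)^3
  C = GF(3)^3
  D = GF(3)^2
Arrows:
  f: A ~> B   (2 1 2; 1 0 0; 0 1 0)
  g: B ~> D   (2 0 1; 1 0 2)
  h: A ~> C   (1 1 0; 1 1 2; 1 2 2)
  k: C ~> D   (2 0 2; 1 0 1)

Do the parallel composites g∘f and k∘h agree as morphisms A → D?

Path 1 = f;g:
  e0=⟨1,0,0⟩ f~>⟨2,1,0⟩ g~>⟨1,2⟩
  e1=⟨0,1,0⟩ f~>⟨1,0,1⟩ g~>⟨0,0⟩
  e2=⟨0,0,1⟩ f~>⟨2,0,0⟩ g~>⟨1,2⟩
  composite₁ = (1 0 1; 2 0 2)
Path 2 = h;k:
  e0=⟨1,0,0⟩ h~>⟨1,1,1⟩ k~>⟨1,2⟩
  e1=⟨0,1,0⟩ h~>⟨1,1,2⟩ k~>⟨0,0⟩
  e2=⟨0,0,1⟩ h~>⟨0,2,2⟩ k~>⟨1,2⟩
  composite₂ = (1 0 1; 2 0 2)
Equal? YES — commutes

Answer: COMMUTES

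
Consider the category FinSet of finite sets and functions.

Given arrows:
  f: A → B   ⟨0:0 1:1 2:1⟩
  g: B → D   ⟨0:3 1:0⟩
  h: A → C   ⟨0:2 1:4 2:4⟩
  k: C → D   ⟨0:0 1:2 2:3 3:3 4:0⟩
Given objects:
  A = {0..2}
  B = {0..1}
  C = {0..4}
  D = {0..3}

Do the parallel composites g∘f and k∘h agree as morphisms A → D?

Along f;g (path 1):
  0 f→0 g→3
  1 f→1 g→0
  2 f→1 g→0
  result₁ = ⟨0:3 1:0 2:0⟩
Along h;k (path 2):
  0 h→2 k→3
  1 h→4 k→0
  2 h→4 k→0
  result₂ = ⟨0:3 1:0 2:0⟩
Equal? YES — commutes

Answer: COMMUTES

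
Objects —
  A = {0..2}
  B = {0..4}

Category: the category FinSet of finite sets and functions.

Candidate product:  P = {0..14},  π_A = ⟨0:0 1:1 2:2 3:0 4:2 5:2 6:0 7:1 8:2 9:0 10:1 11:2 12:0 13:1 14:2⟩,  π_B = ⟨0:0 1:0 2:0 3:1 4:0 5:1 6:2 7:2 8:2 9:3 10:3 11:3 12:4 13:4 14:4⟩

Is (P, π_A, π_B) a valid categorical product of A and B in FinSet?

Answer: NOT A VALID PRODUCT — duplicate pair at indices 2,4

Trace:
|A|·|B| = 3·5 = 15;  |P| = 15
Check the pairing map k ↦ (π_A(k), π_B(k)):
  0 : (0,0)
  1 : (1,0)
  2 : (2,0)
  3 : (0,1)
  4 : (2,0)  ✗ repeats pair of k=2
  5 : (2,1)
  6 : (0,2)
  7 : (1,2)
  8 : (2,2)
  9 : (0,3)
  10 : (1,3)
  11 : (2,3)
  12 : (0,4)
  13 : (1,4)
  14 : (2,4)
distinct pairs in image: 14 / 15 needed
  → (2,0) hit at k=2 and k=4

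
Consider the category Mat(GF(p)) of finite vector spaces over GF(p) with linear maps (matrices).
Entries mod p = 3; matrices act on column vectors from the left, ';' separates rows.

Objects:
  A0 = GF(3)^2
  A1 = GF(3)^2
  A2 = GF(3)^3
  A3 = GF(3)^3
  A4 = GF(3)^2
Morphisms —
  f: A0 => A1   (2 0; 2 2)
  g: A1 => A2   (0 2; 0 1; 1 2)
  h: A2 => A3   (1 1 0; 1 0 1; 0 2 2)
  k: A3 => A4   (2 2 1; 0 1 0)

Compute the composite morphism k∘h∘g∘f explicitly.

Answer: (0 1; 1 2)

Work:
  e0=(1,0) f=>(2,2) g=>(1,2,0) h=>(0,1,1) k=>(0,1)
  e1=(0,1) f=>(0,2) g=>(1,2,1) h=>(0,2,0) k=>(1,2)
composite: (0 1; 1 2)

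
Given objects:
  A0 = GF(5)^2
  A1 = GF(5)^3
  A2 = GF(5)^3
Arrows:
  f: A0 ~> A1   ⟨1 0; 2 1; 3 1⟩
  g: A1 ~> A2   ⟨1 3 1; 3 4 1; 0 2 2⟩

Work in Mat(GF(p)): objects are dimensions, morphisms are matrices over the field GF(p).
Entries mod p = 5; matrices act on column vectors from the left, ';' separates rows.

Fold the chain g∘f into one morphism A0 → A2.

  e0=⟨1,0⟩ f~>⟨1,2,3⟩ g~>⟨0,4,0⟩
  e1=⟨0,1⟩ f~>⟨0,1,1⟩ g~>⟨4,0,4⟩
result: ⟨0 4; 4 0; 0 4⟩

Answer: ⟨0 4; 4 0; 0 4⟩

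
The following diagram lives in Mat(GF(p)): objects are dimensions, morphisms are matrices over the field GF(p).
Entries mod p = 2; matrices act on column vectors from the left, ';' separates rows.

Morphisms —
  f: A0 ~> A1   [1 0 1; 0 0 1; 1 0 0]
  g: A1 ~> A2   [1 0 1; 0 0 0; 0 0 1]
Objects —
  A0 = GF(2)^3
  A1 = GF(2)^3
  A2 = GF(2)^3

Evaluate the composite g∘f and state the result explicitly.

Answer: [0 0 1; 0 0 0; 1 0 0]

Work:
  e0=⟨1,0,0⟩ f~>⟨1,0,1⟩ g~>⟨0,0,1⟩
  e1=⟨0,1,0⟩ f~>⟨0,0,0⟩ g~>⟨0,0,0⟩
  e2=⟨0,0,1⟩ f~>⟨1,1,0⟩ g~>⟨1,0,0⟩
composite: [0 0 1; 0 0 0; 1 0 0]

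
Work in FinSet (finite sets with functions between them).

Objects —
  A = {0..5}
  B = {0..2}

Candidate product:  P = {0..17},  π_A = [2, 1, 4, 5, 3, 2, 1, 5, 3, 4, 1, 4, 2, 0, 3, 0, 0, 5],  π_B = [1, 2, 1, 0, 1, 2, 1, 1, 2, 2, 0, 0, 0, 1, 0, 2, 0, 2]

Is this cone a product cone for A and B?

Answer: VALID PRODUCT

Derivation:
|A|·|B| = 6·3 = 18;  |P| = 18
Check the pairing map k ↦ (π_A(k), π_B(k)):
  0 : (2,1)
  1 : (1,2)
  2 : (4,1)
  3 : (5,0)
  4 : (3,1)
  5 : (2,2)
  6 : (1,1)
  7 : (5,1)
  8 : (3,2)
  9 : (4,2)
  10 : (1,0)
  11 : (4,0)
  12 : (2,0)
  13 : (0,1)
  14 : (3,0)
  15 : (0,2)
  16 : (0,0)
  17 : (5,2)
distinct pairs in image: 18 / 18 needed
  → bijection onto A×B; projections well-typed.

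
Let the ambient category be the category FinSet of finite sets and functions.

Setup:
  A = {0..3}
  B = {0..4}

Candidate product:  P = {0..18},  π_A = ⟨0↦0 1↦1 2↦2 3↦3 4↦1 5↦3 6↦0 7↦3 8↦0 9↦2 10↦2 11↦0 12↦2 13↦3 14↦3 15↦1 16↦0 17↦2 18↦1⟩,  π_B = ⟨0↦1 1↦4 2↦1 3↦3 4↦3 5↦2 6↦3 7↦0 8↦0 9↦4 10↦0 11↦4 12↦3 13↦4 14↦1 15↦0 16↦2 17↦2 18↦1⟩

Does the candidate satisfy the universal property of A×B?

Answer: NOT A VALID PRODUCT — |P|=19 ≠ |A|·|B|=20

Derivation:
|A|·|B| = 4·5 = 20;  |P| = 19
  → cardinalities differ; no bijection possible.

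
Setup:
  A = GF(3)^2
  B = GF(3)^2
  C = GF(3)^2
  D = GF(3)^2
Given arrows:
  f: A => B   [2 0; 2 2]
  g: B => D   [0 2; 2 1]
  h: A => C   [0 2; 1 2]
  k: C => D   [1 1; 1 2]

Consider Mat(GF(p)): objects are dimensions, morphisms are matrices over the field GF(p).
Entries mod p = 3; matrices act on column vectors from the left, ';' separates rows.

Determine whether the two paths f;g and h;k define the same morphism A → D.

Answer: DOES NOT COMMUTE

Trace:
1) trace f;g:
  e0=(1,0) f=>(2,2) g=>(1,0)
  e1=(0,1) f=>(0,2) g=>(1,2)
  composite₁ = [1 1; 0 2]
2) trace h;k:
  e0=(1,0) h=>(0,1) k=>(1,2)
  e1=(0,1) h=>(2,2) k=>(1,0)
  composite₂ = [1 1; 2 0]
Equal? differ; not commutative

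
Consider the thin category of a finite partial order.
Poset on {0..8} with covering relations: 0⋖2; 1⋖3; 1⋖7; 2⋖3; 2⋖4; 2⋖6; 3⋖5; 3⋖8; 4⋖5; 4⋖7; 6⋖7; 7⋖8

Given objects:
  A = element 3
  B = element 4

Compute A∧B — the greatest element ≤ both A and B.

{x : x<=A ∧ x<=B} = {0,2}  (A=3, B=4)
  0 <= 2
  2 <= 2
glb = 2

Answer: A∧B = 2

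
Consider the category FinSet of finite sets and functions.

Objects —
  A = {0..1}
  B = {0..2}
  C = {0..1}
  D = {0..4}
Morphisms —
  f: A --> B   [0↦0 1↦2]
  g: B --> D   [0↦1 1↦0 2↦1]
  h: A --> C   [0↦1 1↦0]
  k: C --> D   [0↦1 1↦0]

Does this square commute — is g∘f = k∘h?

1) trace f;g:
  0 f-->0 g-->1
  1 f-->2 g-->1
  composite₁ = [0↦1 1↦1]
2) trace h;k:
  0 h-->1 k-->0
  1 h-->0 k-->1
  composite₂ = [0↦0 1↦1]
Equal? NO — does not commute

Answer: DOES NOT COMMUTE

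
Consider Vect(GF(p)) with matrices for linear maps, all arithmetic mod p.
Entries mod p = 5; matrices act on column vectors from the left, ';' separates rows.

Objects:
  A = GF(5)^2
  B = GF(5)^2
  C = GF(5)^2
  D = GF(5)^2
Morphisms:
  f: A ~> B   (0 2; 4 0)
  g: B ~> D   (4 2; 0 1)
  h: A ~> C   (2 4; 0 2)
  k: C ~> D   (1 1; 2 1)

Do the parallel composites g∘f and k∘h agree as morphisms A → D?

Along f;g (path 1):
  e0=(1,0) f~>(0,4) g~>(3,4)
  e1=(0,1) f~>(2,0) g~>(3,0)
  ⟦path⟧₁ = (3 3; 4 0)
Along h;k (path 2):
  e0=(1,0) h~>(2,0) k~>(2,4)
  e1=(0,1) h~>(4,2) k~>(1,0)
  ⟦path⟧₂ = (2 1; 4 0)
Equal? distinct morphisms ✗

Answer: DOES NOT COMMUTE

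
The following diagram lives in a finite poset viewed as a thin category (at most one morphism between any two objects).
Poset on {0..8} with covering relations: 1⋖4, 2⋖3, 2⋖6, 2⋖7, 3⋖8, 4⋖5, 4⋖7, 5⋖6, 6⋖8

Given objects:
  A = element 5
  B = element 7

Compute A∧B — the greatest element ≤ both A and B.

Lower bounds of A=5 and B=7: {1,4}
  1 <= 4
  4 <= 4
glb = 4

Answer: A∧B = 4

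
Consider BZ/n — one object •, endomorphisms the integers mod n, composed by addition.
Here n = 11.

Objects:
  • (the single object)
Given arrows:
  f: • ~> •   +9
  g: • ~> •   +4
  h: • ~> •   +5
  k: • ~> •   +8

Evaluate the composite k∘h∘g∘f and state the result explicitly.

  0 +9≡9 +4≡2 +5≡7 +8≡4  (mod 11)
result: +4

Answer: +4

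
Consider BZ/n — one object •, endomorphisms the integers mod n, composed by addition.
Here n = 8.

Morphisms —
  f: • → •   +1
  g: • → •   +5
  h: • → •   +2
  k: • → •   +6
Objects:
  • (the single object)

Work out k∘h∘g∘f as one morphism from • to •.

Answer: +6

Trace:
  0 +1≡1 +5≡6 +2≡0 +6≡6  (mod 8)
composite: +6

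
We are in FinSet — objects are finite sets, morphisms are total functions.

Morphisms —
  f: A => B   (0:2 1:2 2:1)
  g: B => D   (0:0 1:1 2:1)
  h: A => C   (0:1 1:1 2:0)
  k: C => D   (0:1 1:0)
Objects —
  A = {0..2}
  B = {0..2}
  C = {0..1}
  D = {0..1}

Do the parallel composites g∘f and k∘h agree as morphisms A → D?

Answer: DOES NOT COMMUTE

Derivation:
1) trace f;g:
  0 f=>2 g=>1
  1 f=>2 g=>1
  2 f=>1 g=>1
  result₁ = (0:1 1:1 2:1)
2) trace h;k:
  0 h=>1 k=>0
  1 h=>1 k=>0
  2 h=>0 k=>1
  result₂ = (0:0 1:0 2:1)
Equal? distinct morphisms ✗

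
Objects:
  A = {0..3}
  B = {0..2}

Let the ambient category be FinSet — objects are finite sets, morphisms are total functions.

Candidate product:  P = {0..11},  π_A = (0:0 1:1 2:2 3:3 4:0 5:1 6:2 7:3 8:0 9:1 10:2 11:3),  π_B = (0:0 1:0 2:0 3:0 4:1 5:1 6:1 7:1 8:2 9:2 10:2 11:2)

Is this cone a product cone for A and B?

|A|·|B| = 4·3 = 12;  |P| = 12
Check the pairing map k ↦ (π_A(k), π_B(k)):
  0 : (0,0)
  1 : (1,0)
  2 : (2,0)
  3 : (3,0)
  4 : (0,1)
  5 : (1,1)
  6 : (2,1)
  7 : (3,1)
  8 : (0,2)
  9 : (1,2)
  10 : (2,2)
  11 : (3,2)
distinct pairs in image: 12 / 12 needed
  → bijection onto A×B; projections well-typed.

Answer: VALID PRODUCT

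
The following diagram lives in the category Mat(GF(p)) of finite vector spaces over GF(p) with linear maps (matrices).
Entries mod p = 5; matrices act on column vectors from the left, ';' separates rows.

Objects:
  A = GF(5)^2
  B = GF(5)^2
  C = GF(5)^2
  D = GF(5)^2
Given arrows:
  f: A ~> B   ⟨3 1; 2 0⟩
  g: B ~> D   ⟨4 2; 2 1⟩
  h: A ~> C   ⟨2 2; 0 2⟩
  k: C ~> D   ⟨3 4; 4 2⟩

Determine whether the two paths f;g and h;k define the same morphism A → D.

Answer: COMMUTES

Trace:
Along f;g (path 1):
  e0=(1,0) f~>(3,2) g~>(1,3)
  e1=(0,1) f~>(1,0) g~>(4,2)
  result₁ = ⟨1 4; 3 2⟩
Along h;k (path 2):
  e0=(1,0) h~>(2,0) k~>(1,3)
  e1=(0,1) h~>(2,2) k~>(4,2)
  result₂ = ⟨1 4; 3 2⟩
Equal? equal; square commutes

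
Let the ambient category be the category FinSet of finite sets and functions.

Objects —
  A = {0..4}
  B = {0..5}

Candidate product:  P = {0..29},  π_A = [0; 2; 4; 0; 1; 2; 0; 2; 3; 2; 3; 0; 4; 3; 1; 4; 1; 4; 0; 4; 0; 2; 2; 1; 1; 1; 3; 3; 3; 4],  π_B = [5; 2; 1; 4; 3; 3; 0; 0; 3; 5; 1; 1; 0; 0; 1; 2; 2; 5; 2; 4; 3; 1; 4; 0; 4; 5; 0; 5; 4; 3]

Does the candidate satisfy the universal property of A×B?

|A|·|B| = 5·6 = 30;  |P| = 30
Check the pairing map k ↦ (π_A(k), π_B(k)):
  0 : (0,5)
  1 : (2,2)
  2 : (4,1)
  3 : (0,4)
  4 : (1,3)
  5 : (2,3)
  6 : (0,0)
  7 : (2,0)
  8 : (3,3)
  9 : (2,5)
  10 : (3,1)
  11 : (0,1)
  12 : (4,0)
  13 : (3,0)
  14 : (1,1)
  15 : (4,2)
  16 : (1,2)
  17 : (4,5)
  18 : (0,2)
  19 : (4,4)
  20 : (0,3)
  21 : (2,1)
  22 : (2,4)
  23 : (1,0)
  24 : (1,4)
  25 : (1,5)
  26 : (3,0)  ✗ repeats pair of k=13
  27 : (3,5)
  28 : (3,4)
  29 : (4,3)
distinct pairs in image: 29 / 30 needed
  → (3,0) hit at k=13 and k=26

Answer: NOT A VALID PRODUCT — duplicate pair at indices 13,26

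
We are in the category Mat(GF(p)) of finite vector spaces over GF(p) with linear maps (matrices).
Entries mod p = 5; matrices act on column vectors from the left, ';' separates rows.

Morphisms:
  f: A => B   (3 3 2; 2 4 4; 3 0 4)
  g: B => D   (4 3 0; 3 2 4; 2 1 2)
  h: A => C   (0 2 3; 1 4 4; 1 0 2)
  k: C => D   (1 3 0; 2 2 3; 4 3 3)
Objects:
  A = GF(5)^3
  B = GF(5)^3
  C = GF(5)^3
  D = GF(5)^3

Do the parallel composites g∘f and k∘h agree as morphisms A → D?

Answer: DOES NOT COMMUTE

Work:
1) trace f;g:
  e0=⟨1,0,0⟩ f=>⟨3,2,3⟩ g=>⟨3,0,4⟩
  e1=⟨0,1,0⟩ f=>⟨3,4,0⟩ g=>⟨4,2,0⟩
  e2=⟨0,0,1⟩ f=>⟨2,4,4⟩ g=>⟨0,0,1⟩
  composite₁ = (3 4 0; 0 2 0; 4 0 1)
2) trace h;k:
  e0=⟨1,0,0⟩ h=>⟨0,1,1⟩ k=>⟨3,0,1⟩
  e1=⟨0,1,0⟩ h=>⟨2,4,0⟩ k=>⟨4,2,0⟩
  e2=⟨0,0,1⟩ h=>⟨3,4,2⟩ k=>⟨0,0,0⟩
  composite₂ = (3 4 0; 0 2 0; 1 0 0)
Equal? distinct morphisms ✗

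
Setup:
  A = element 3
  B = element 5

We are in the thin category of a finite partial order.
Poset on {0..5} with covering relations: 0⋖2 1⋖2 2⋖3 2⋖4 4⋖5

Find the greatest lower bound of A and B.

Answer: A∧B = 2

Work:
Lower bounds of A=3 and B=5: {0,1,2}
  0 <= 2
  1 <= 2
  2 <= 2
glb = 2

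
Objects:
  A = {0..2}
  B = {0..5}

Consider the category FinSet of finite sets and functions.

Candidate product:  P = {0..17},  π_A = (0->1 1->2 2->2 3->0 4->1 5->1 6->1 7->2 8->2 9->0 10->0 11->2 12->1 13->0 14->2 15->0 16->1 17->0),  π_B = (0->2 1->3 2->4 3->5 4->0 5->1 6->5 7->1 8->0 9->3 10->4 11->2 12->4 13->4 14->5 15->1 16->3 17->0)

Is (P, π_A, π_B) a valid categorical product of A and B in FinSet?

Answer: NOT A VALID PRODUCT — duplicate pair at indices 13,10

Trace:
|A|·|B| = 3·6 = 18;  |P| = 18
Check the pairing map k ↦ (π_A(k), π_B(k)):
  0 -> (1,2)
  1 -> (2,3)
  2 -> (2,4)
  3 -> (0,5)
  4 -> (1,0)
  5 -> (1,1)
  6 -> (1,5)
  7 -> (2,1)
  8 -> (2,0)
  9 -> (0,3)
  10 -> (0,4)
  11 -> (2,2)
  12 -> (1,4)
  13 -> (0,4)  ✗ repeats pair of k=10
  14 -> (2,5)
  15 -> (0,1)
  16 -> (1,3)
  17 -> (0,0)
distinct pairs in image: 17 / 18 needed
  → (0,4) hit at k=10 and k=13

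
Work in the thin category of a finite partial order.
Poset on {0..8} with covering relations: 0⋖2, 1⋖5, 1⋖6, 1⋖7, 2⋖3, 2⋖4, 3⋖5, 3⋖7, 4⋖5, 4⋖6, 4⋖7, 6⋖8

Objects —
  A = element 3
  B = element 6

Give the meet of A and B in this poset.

Common predecessors of 3,6: {0,2}
  0 ⊑ 2
  2 ⊑ 2
glb = 2

Answer: A∧B = 2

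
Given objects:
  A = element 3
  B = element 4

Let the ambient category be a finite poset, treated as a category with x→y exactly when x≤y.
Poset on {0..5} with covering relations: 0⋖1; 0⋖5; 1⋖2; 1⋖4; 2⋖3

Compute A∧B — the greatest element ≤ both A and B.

Lower bounds of A=3 and B=4: {0,1}
  0 <= 1
  1 <= 1
glb = 1

Answer: A∧B = 1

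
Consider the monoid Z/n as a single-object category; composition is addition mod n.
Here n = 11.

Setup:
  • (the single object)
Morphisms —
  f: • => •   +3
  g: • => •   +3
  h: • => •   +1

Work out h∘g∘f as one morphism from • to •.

  0 +3≡3 +3≡6 +1≡7  (mod 11)
composite: +7

Answer: +7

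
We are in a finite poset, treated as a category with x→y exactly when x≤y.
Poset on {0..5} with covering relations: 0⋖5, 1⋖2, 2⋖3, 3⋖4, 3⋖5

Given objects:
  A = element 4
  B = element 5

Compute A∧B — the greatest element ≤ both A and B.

Answer: A∧B = 3

Derivation:
Lower bounds of A=4 and B=5: {1,2,3}
  1 <= 3
  2 <= 3
  3 <= 3
glb = 3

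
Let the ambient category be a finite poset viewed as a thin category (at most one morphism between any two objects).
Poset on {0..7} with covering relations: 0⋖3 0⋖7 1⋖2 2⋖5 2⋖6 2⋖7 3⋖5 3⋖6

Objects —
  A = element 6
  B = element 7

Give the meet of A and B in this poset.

Answer: NO MEET EXISTS

Trace:
Common predecessors of 6,7: {0,1,2}
  maximal lower bounds 0 and 2 are incomparable: neither 0≤2 nor 2≤0
→ no greatest lower bound exists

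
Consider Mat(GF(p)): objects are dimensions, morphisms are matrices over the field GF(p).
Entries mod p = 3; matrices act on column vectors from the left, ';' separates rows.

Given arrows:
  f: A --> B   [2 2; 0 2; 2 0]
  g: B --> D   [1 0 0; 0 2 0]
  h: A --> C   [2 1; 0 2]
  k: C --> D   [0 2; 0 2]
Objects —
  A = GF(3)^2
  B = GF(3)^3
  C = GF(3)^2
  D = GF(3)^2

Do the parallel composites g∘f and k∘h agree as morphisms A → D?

Path 1 = f;g:
  e0=[1,0] f-->[2,0,2] g-->[2,0]
  e1=[0,1] f-->[2,2,0] g-->[2,1]
  ⟦path⟧₁ = [2 2; 0 1]
Path 2 = h;k:
  e0=[1,0] h-->[2,0] k-->[0,0]
  e1=[0,1] h-->[1,2] k-->[1,1]
  ⟦path⟧₂ = [0 1; 0 1]
Equal? NO — does not commute

Answer: DOES NOT COMMUTE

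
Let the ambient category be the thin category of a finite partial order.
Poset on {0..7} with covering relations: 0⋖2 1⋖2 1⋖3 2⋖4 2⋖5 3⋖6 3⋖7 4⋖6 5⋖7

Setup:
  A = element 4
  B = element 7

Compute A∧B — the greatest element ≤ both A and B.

Common predecessors of 4,7: {0,1,2}
  0 ⊑ 2
  1 ⊑ 2
  2 ⊑ 2
glb = 2

Answer: A∧B = 2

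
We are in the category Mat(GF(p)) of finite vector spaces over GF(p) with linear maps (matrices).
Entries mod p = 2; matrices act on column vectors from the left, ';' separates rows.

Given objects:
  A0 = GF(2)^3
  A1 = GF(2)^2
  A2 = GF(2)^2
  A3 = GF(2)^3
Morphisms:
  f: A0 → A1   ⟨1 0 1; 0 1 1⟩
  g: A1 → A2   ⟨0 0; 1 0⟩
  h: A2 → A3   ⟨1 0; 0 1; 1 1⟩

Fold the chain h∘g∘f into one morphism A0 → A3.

Answer: ⟨0 0 0; 1 0 1; 1 0 1⟩

Trace:
  e0=⟨1,0,0⟩ f→⟨1,0⟩ g→⟨0,1⟩ h→⟨0,1,1⟩
  e1=⟨0,1,0⟩ f→⟨0,1⟩ g→⟨0,0⟩ h→⟨0,0,0⟩
  e2=⟨0,0,1⟩ f→⟨1,1⟩ g→⟨0,1⟩ h→⟨0,1,1⟩
⟦path⟧: ⟨0 0 0; 1 0 1; 1 0 1⟩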